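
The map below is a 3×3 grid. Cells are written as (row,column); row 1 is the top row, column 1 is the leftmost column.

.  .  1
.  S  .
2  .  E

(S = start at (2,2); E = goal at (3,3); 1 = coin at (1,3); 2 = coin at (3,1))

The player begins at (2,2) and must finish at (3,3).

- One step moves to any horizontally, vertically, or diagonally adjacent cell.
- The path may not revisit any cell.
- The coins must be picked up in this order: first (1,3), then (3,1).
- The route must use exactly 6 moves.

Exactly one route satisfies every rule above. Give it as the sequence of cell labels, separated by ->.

(2,2) -> (1,3) -> (1,2) -> (2,1) -> (3,1) -> (3,2) -> (3,3)

The waypoints must appear in the order (1,3), (3,1), with no cell reused.
Route from (2,2): up-right 1 to (1,3), left 1 to (1,2), down-left 1 to (2,1), down 1 to (3,1), right 2 to (3,3) — 6 moves in all.
Check: order respected (1 at step 1, 2 at step 4); 6 moves as required.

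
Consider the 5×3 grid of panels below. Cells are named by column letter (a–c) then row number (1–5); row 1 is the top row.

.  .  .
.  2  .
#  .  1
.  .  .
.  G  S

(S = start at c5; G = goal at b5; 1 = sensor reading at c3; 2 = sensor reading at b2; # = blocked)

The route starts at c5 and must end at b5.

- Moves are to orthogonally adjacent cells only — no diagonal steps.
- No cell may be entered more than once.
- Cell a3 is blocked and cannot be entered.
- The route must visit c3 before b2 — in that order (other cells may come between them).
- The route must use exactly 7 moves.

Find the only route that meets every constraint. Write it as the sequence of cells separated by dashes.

c5 - c4 - c3 - c2 - b2 - b3 - b4 - b5

The waypoints must appear in the order c3, b2, with no cell reused.
Route from c5: up 3 to c2, left 1 to b2, down 3 to b5 — 7 moves in all.
Check: order respected (1 at step 2, 2 at step 4); 7 moves as required.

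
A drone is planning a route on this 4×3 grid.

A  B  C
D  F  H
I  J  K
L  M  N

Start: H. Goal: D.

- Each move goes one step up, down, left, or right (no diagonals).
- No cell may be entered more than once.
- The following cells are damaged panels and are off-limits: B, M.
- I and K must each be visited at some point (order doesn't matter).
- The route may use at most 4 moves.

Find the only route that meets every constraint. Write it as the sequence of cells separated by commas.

H, K, J, I, D

The 4-move cap with required stops at I, K leaves no slack for detours.
Route from H: down 1 to K, left 2 to I, up 1 to D — 4 moves in all.
Check: all required cells visited; 4 ≤ 4 moves.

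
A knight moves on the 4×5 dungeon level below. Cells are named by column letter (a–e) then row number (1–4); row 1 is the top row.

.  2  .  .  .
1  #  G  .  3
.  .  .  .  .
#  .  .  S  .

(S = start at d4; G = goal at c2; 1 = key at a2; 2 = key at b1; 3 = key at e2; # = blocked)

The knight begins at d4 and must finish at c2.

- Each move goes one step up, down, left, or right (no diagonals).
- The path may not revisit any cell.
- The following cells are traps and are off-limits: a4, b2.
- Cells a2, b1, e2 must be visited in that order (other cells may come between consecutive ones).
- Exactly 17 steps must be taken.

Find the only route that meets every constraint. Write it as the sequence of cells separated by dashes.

d4 - e4 - e3 - d3 - c3 - c4 - b4 - b3 - a3 - a2 - a1 - b1 - c1 - d1 - e1 - e2 - d2 - c2

The waypoints must appear in the order a2, b1, e2, with no cell reused.
Route from d4: right 1 to e4, up 1 to e3, left 2 to c3, down 1 to c4, left 1 to b4, up 1 to b3, left 1 to a3, up 2 to a1, right 4 to e1, down 1 to e2, left 2 to c2 — 17 moves in all.
Check: order respected (1 at step 9, 2 at step 11, 3 at step 15); 17 moves as required.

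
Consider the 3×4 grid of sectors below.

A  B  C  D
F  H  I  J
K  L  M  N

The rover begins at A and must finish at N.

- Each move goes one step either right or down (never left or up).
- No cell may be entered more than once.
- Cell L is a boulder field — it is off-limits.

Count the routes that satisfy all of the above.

7

A right/down-only route from A to N makes exactly 2 down-moves and 3 right-moves in some order.
With no other constraints that would be C(5,2) = 10 routes.
Subtract routes through each blocked cell (inclusion–exclusion for overlaps): − through L: 3 → 7.
That gives 7 routes.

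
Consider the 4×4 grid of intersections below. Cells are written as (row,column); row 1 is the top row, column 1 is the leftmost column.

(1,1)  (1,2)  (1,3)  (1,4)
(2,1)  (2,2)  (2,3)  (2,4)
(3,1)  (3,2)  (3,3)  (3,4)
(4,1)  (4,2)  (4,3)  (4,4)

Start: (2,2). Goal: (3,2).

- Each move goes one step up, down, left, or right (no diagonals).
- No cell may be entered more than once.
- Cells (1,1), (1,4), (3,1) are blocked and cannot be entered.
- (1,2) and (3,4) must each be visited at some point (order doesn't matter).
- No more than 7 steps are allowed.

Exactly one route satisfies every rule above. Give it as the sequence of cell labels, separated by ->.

(2,2) -> (1,2) -> (1,3) -> (2,3) -> (2,4) -> (3,4) -> (3,3) -> (3,2)

The budget equals the shortest possible length, so every move has to be on a shortest route through the required cells.
Route from (2,2): up 1 to (1,2), right 1 to (1,3), down 1 to (2,3), right 1 to (2,4), down 1 to (3,4), left 2 to (3,2) — 7 moves in all.
Check: all required cells visited; 7 ≤ 7 moves.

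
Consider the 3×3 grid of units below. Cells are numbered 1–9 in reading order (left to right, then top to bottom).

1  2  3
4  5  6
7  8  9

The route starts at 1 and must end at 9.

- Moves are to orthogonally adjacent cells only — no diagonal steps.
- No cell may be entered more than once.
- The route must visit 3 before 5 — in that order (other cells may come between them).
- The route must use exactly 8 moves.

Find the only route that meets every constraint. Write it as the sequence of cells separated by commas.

1, 2, 3, 6, 5, 4, 7, 8, 9

The waypoints must appear in the order 3, 5, with no cell reused.
Route from 1: right 2 to 3, down 1 to 6, left 2 to 4, down 1 to 7, right 2 to 9 — 8 moves in all.
Check: order respected (3 at step 2, 5 at step 4); 8 moves as required.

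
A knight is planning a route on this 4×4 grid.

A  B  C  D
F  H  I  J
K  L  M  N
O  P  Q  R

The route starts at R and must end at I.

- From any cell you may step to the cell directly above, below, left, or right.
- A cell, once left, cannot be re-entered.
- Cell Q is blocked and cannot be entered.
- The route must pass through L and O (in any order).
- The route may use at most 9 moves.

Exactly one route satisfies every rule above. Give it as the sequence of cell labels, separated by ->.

R -> N -> M -> L -> P -> O -> K -> F -> H -> I

The 9-move cap with required stops at L, O leaves no slack for detours.
Route from R: up to N, 2× left (reaching L), down to P, left to O, 2× up (reaching F), 2× right (reaching I) — 9 moves in all.
Check: all required cells visited; 9 ≤ 9 moves.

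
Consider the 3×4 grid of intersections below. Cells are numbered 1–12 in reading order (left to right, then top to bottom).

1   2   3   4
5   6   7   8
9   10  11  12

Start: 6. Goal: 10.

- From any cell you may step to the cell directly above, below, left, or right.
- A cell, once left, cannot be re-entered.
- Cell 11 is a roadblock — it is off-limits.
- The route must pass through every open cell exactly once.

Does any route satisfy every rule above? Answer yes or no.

no

Cell 12 has only one open neighbour but is neither the start nor the goal, so a Hamiltonian route would have to both enter and leave it through the same neighbour — impossible without revisiting.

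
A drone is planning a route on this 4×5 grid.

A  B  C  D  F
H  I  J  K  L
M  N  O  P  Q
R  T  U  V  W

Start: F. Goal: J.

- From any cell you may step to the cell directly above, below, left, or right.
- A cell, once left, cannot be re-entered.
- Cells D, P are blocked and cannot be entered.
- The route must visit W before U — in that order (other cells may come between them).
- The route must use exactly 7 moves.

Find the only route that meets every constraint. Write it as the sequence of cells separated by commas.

F, L, Q, W, V, U, O, J

The waypoints must appear in the order W, U, with no cell reused.
Route from F: 3× down (reaching W), 2× left (reaching U), 2× up (reaching J) — 7 moves in all.
Check: order respected (W at step 3, U at step 5); 7 moves as required.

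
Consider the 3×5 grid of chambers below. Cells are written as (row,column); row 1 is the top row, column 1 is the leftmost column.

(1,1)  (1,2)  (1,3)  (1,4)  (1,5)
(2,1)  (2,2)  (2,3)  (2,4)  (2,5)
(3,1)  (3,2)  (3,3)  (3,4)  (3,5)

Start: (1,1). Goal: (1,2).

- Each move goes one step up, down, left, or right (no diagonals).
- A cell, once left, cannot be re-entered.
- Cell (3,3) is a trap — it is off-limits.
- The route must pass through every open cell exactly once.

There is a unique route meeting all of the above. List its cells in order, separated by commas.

Need to visit all 14 open cells exactly once, starting at (1,1) and ending at (1,2).
Cell (3,4) has only two open neighbours ((2,4) and (3,5)), so the path must pass straight through it: one of those is the cell it's entered from and the other is where it exits.
Route from (1,1): down 2 to (3,1), right 1 to (3,2), up 1 to (2,2), right 2 to (2,4), down 1 to (3,4), right 1 to (3,5), up 2 to (1,5), left 3 to (1,2) — 13 moves in all.
Check: all 14 open cells covered.

(1,1), (2,1), (3,1), (3,2), (2,2), (2,3), (2,4), (3,4), (3,5), (2,5), (1,5), (1,4), (1,3), (1,2)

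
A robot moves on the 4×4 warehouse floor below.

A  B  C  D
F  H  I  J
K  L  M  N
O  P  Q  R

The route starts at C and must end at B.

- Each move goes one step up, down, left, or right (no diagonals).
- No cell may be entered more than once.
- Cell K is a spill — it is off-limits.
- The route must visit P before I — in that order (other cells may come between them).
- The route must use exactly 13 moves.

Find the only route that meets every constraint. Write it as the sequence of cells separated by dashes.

The waypoints must appear in the order P, I, with no cell reused.
Route from C: right to D, 3× down (reaching R), 2× left (reaching P), up to L, right to M, up to I, 2× left (reaching F), up to A, right to B — 13 moves in all.
Check: order respected (P at step 6, I at step 9); 13 moves as required.

C - D - J - N - R - Q - P - L - M - I - H - F - A - B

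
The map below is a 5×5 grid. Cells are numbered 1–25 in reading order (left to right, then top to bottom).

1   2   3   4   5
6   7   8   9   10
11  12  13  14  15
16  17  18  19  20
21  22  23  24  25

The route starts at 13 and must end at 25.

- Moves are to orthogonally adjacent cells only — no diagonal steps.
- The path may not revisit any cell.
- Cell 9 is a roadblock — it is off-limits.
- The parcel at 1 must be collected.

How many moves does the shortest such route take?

12

Any route passes through 1 somewhere between 13 and 25. Summing Manhattan distances along the two legs (13 → 1 → 25) gives a lower bound of 4 + 8 = 12 moves.
A route of 12 moves achieves this: 13 → 8 → 3 → 2 → 1 → 6 → 11 → 16 → 21 → 22 → 23 → 24 → 25.
Since 12 matches the lower bound, it is optimal.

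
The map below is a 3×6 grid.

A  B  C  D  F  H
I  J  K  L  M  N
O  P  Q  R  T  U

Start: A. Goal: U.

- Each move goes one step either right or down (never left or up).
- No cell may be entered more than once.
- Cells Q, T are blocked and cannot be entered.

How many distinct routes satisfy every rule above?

6

A right/down-only route from A to U makes exactly 2 down-moves and 5 right-moves in some order.
With no other constraints that would be C(7,2) = 21 routes.
Subtract routes through each blocked cell (inclusion–exclusion for overlaps): − through Q: 6 − through T: 15 + through Q&T: 6 → 6.
That gives 6 routes.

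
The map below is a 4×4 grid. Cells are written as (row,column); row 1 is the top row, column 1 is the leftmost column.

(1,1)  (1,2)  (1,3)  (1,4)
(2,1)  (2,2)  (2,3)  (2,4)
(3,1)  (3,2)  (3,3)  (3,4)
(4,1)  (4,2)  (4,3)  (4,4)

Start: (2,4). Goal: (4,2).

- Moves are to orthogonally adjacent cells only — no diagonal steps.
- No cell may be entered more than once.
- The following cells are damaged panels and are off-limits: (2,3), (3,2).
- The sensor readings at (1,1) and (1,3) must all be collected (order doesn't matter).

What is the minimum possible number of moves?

Any route passes through (1,1) and (1,3) in some order between (2,4) and (4,2). Summing Manhattan distances along each leg and taking the cheapest ordering ((2,4) → (1,3) → (1,1) → (4,2)) gives a lower bound of 2 + 2 + 4 = 8 moves.
A route of 8 moves achieves this: (2,4) → (1,4) → (1,3) → (1,2) → (1,1) → (2,1) → (3,1) → (4,1) → (4,2).
Since 8 matches the lower bound, it is optimal.

8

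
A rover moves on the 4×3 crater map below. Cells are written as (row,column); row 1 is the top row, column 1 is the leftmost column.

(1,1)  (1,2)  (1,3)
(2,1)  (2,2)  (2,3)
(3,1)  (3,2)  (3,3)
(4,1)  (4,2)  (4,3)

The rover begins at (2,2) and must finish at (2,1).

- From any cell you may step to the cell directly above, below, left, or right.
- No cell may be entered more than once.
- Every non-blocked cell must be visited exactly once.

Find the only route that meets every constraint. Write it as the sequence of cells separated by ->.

(2,2) -> (3,2) -> (3,1) -> (4,1) -> (4,2) -> (4,3) -> (3,3) -> (2,3) -> (1,3) -> (1,2) -> (1,1) -> (2,1)

Need to visit all 12 open cells exactly once, starting at (2,2) and ending at (2,1).
Cell (4,1) has only two open neighbours ((3,1) and (4,2)), so the path must pass straight through it: one of those is the cell it's entered from and the other is where it exits.
Route from (2,2): down to (3,2), left to (3,1), down to (4,1), 2× right (reaching (4,3)), 3× up (reaching (1,3)), 2× left (reaching (1,1)), down to (2,1) — 11 moves in all.
Check: all 12 open cells covered.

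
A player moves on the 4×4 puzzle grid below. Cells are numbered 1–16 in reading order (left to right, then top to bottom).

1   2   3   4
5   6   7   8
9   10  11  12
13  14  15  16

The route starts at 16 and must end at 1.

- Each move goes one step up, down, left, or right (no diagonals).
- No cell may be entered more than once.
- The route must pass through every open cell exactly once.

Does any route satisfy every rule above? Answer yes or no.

Colour the cells like a checkerboard: each orthogonal step flips colour, so a Hamiltonian route alternates colours. Here there are 8 cells of one colour and 8 of the other, with start on the same colour as the goal — the counts and endpoints can't be arranged into an alternating sequence of length 16, so no Hamiltonian route exists.

no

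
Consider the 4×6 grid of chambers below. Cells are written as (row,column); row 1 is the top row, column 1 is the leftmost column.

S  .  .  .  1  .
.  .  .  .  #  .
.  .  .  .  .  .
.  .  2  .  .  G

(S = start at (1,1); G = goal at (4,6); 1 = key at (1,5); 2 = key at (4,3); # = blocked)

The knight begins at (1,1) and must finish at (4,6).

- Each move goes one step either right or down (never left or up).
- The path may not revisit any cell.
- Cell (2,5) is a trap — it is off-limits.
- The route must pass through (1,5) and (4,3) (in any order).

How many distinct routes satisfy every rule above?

0

A right/down-only route from (1,1) to (4,6) makes exactly 3 down-moves and 5 right-moves in some order.
With no other constraints that would be C(8,3) = 56 routes.
(4,3) is below but to the left of (1,5): going (1,5) → (4,3) would need a leftward move and (4,3) → (1,5) an upward move, so no right/down-only route can visit both required cells.
No route satisfies every constraint, so the count is 0.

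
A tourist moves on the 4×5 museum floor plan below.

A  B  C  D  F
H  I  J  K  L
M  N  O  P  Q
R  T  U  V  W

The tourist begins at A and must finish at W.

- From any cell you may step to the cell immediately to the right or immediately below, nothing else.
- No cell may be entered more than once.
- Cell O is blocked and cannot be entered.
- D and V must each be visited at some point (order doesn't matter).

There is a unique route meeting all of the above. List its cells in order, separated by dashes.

Moves only go right or down, so the column and row indices never decrease.
Route from A: 3× right (reaching D), 3× down (reaching V), right to W — 7 moves in all.
Check: all required cells visited.

A - B - C - D - K - P - V - W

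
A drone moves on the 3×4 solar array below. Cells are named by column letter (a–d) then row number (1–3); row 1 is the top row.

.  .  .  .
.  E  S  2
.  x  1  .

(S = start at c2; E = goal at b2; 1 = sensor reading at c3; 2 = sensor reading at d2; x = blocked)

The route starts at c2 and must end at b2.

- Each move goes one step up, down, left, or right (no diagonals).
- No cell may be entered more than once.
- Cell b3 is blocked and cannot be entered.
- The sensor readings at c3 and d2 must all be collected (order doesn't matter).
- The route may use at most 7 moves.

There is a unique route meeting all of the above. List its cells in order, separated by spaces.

c2 c3 d3 d2 d1 c1 b1 b2

The budget equals the shortest possible length, so every move has to be on a shortest route through the required cells.
Route from c2: down 1 to c3, right 1 to d3, up 2 to d1, left 2 to b1, down 1 to b2 — 7 moves in all.
Check: all required cells visited; 7 ≤ 7 moves.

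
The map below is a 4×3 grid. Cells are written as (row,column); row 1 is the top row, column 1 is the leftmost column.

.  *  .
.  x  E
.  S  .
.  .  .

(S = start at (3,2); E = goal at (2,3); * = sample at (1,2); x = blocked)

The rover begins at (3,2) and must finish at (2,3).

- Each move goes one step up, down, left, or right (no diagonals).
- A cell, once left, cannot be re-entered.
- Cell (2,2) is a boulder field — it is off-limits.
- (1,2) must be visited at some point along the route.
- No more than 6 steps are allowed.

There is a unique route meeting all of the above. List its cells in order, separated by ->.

Any route must reach (1,2) and still end at (2,3) within 6 moves, so the order of the required stops is forced.
Route from (3,2): left to (3,1), 2× up (reaching (1,1)), 2× right (reaching (1,3)), down to (2,3) — 6 moves in all.
Check: all required cells visited; 6 ≤ 6 moves.

(3,2) -> (3,1) -> (2,1) -> (1,1) -> (1,2) -> (1,3) -> (2,3)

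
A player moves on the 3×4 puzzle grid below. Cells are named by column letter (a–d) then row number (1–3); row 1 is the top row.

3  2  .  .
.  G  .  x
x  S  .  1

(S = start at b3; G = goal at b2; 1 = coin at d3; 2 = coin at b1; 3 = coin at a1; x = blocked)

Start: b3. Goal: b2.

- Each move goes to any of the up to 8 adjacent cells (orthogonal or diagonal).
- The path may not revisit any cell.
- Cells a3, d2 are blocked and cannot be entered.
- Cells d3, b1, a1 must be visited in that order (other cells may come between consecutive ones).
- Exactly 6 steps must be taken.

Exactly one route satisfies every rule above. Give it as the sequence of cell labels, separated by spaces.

b3 c3 d3 c2 b1 a1 b2

The waypoints must appear in the order d3, b1, a1, with no cell reused.
Route from b3: 2× right (reaching d3), 2× up-left (reaching b1), left to a1, down-right to b2 — 6 moves in all.
Check: order respected (1 at step 2, 2 at step 4, 3 at step 5); 6 moves as required.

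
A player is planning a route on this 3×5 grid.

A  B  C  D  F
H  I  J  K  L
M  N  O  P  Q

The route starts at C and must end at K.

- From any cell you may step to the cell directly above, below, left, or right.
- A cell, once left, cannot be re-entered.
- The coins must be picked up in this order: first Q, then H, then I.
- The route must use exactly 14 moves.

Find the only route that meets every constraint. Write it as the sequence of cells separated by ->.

The waypoints must appear in the order Q, H, I, with no cell reused.
Route from C: 2× right (reaching F), 2× down (reaching Q), 4× left (reaching M), 2× up (reaching A), right to B, down to I, 2× right (reaching K) — 14 moves in all.
Check: order respected (Q at step 4, H at step 9, I at step 12); 14 moves as required.

C -> D -> F -> L -> Q -> P -> O -> N -> M -> H -> A -> B -> I -> J -> K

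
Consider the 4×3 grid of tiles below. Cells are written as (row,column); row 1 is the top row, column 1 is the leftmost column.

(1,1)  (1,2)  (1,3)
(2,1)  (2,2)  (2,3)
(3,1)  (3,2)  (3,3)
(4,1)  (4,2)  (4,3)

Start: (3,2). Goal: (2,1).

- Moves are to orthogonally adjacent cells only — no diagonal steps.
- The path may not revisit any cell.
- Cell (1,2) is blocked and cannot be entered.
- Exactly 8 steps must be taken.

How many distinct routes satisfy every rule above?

2

Need simple routes of exactly 8 moves from (3,2) to (2,1) (Manhattan distance 2, so 3 moves are spent on a detour and 3 undoing it).
Enumerating: (3,2) (2,2) (2,3) (3,3) (4,3) (4,2) (4,1) (3,1) (2,1) | (3,2) (3,1) (4,1) (4,2) (4,3) (3,3) (2,3) (2,2) (2,1).
That gives 2 routes.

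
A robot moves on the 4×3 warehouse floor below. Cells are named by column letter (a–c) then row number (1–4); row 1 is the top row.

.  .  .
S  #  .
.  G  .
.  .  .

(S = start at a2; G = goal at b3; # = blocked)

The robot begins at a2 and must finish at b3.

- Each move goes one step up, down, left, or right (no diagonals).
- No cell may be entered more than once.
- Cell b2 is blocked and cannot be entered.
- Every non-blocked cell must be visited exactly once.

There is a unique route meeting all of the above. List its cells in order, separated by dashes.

a2 - a1 - b1 - c1 - c2 - c3 - c4 - b4 - a4 - a3 - b3

Need to visit all 11 open cells exactly once, starting at a2 and ending at b3.
Cell c1 has only two open neighbours (c2 and b1), so the path must pass straight through it: one of those is the cell it's entered from and the other is where it exits.
Route from a2: up to a1, 2× right (reaching c1), 3× down (reaching c4), 2× left (reaching a4), up to a3, right to b3 — 10 moves in all.
Check: all 11 open cells covered.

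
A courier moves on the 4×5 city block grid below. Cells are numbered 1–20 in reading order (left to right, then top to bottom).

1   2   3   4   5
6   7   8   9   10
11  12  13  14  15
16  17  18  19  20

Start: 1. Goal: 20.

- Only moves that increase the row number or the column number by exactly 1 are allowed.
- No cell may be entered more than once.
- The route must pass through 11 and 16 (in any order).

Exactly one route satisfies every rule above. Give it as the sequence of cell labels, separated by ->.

Moves only go right or down, so the column and row indices never decrease.
Route from 1: down 3 to 16, right 4 to 20 — 7 moves in all.
Check: all required cells visited.

1 -> 6 -> 11 -> 16 -> 17 -> 18 -> 19 -> 20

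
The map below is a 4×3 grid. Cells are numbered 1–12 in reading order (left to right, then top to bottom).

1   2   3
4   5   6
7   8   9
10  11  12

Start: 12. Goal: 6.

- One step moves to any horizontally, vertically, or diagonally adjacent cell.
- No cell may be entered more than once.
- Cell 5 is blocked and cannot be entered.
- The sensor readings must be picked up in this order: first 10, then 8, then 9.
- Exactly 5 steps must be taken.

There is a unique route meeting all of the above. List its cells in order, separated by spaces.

12 11 10 8 9 6

The waypoints must appear in the order 10, 8, 9, with no cell reused.
Route from 12: left 2 to 10, up-right 1 to 8, right 1 to 9, up 1 to 6 — 5 moves in all.
Check: order respected (10 at step 2, 8 at step 3, 9 at step 4); 5 moves as required.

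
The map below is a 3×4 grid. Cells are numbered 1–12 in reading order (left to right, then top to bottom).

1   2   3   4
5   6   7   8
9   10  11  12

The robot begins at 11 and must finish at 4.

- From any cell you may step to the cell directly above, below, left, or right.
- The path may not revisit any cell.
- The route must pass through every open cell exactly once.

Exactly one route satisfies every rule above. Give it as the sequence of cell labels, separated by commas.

Need to visit all 12 open cells exactly once, starting at 11 and ending at 4.
Route from 11: right 1 to 12, up 1 to 8, left 2 to 6, down 1 to 10, left 1 to 9, up 2 to 1, right 3 to 4 — 11 moves in all.
Check: all 12 open cells covered.

11, 12, 8, 7, 6, 10, 9, 5, 1, 2, 3, 4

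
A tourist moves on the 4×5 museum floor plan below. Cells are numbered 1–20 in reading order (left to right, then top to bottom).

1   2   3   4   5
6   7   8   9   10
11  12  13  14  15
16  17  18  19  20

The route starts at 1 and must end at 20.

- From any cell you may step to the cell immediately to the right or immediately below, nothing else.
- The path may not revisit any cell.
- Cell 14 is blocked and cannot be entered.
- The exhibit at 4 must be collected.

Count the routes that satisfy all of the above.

2

A right/down-only route from 1 to 20 makes exactly 3 down-moves and 4 right-moves in some order.
With no other constraints that would be C(7,3) = 35 routes.
Split at 4 and multiply the segment counts (each segment already excludes blocked cells): 1→4: 1; 4→20: 2; product = 2.
That gives 2 routes.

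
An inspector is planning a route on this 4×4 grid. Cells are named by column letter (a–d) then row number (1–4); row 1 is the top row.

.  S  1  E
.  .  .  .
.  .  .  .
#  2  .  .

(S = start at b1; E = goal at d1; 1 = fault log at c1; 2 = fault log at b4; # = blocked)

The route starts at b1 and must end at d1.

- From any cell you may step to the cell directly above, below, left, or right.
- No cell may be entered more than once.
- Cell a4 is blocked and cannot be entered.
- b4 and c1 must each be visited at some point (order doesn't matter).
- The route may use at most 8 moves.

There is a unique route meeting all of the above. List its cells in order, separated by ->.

The budget equals the shortest possible length, so every move has to be on a shortest route through the required cells.
Route from b1: down 3 to b4, right 1 to c4, up 3 to c1, right 1 to d1 — 8 moves in all.
Check: all required cells visited; 8 ≤ 8 moves.

b1 -> b2 -> b3 -> b4 -> c4 -> c3 -> c2 -> c1 -> d1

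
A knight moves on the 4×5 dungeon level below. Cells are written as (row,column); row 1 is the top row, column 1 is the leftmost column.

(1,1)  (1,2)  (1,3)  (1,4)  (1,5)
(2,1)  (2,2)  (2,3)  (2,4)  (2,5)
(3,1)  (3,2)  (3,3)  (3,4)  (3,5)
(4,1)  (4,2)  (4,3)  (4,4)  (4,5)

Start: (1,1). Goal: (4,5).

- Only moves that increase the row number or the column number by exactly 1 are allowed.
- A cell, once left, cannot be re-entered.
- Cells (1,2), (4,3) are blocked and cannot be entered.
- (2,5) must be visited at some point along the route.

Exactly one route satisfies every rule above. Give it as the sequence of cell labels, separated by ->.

Moves only go right or down, so the column and row indices never decrease.
Route from (1,1): down to (2,1), 4× right (reaching (2,5)), 2× down (reaching (4,5)) — 7 moves in all.
Check: all required cells visited.

(1,1) -> (2,1) -> (2,2) -> (2,3) -> (2,4) -> (2,5) -> (3,5) -> (4,5)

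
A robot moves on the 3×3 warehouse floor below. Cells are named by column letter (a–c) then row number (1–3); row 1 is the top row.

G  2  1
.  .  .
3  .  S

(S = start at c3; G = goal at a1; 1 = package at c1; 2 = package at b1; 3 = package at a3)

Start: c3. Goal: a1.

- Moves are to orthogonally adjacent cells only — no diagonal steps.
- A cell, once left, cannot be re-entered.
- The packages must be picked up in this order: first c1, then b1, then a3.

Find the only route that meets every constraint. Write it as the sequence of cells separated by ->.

The waypoints must appear in the order c1, b1, a3, with no cell reused.
Route from c3: 2× up (reaching c1), left to b1, 2× down (reaching b3), left to a3, 2× up (reaching a1) — 8 moves in all.
Check: order respected (1 at step 2, 2 at step 3, 3 at step 6).

c3 -> c2 -> c1 -> b1 -> b2 -> b3 -> a3 -> a2 -> a1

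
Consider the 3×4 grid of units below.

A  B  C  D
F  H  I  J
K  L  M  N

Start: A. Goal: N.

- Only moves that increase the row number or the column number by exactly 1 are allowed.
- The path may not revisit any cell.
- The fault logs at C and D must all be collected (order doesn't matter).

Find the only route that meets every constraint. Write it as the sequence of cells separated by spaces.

Moves only go right or down, so the column and row indices never decrease.
Route from A: 3× right (reaching D), 2× down (reaching N) — 5 moves in all.
Check: all required cells visited.

A B C D J N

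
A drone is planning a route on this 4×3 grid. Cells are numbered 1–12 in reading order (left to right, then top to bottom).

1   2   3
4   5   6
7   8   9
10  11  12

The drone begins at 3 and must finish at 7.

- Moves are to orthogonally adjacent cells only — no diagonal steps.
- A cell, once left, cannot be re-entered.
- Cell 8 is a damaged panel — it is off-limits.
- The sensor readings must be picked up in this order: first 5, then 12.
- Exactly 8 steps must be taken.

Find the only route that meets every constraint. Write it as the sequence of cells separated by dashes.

3 - 2 - 5 - 6 - 9 - 12 - 11 - 10 - 7

The waypoints must appear in the order 5, 12, with no cell reused.
Route from 3: left to 2, down to 5, right to 6, 2× down (reaching 12), 2× left (reaching 10), up to 7 — 8 moves in all.
Check: order respected (5 at step 2, 12 at step 5); 8 moves as required.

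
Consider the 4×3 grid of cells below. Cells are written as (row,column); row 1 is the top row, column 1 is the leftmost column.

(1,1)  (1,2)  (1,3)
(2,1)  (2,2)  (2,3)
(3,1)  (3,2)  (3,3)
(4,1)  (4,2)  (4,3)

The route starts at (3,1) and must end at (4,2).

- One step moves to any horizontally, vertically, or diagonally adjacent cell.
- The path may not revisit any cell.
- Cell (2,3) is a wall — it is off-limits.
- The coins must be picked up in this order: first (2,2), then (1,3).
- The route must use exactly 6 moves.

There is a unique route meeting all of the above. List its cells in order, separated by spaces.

The waypoints must appear in the order (2,2), (1,3), with no cell reused.
Route from (3,1): 2× up-right (reaching (1,3)), left to (1,2), down-left to (2,1), down-right to (3,2), down to (4,2) — 6 moves in all.
Check: order respected ((2,2) at step 1, (1,3) at step 2); 6 moves as required.

(3,1) (2,2) (1,3) (1,2) (2,1) (3,2) (4,2)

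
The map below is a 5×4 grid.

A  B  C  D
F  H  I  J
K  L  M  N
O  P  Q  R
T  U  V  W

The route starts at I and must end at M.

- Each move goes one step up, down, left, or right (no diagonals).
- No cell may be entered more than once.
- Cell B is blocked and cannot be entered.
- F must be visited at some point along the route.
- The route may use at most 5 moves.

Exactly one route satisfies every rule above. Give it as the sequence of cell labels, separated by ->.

The 5-move cap with required stops at F leaves no slack for detours.
Route from I: 2× left (reaching F), down to K, 2× right (reaching M) — 5 moves in all.
Check: all required cells visited; 5 ≤ 5 moves.

I -> H -> F -> K -> L -> M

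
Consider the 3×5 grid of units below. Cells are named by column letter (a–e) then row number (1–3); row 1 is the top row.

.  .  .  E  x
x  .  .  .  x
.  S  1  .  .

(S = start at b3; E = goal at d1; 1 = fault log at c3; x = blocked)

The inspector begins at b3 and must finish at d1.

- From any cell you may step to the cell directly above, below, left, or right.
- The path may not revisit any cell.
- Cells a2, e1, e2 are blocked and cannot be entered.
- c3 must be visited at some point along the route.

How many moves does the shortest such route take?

4

Any route passes through c3 somewhere between b3 and d1. Summing Manhattan distances along the two legs (b3 → c3 → d1) gives a lower bound of 1 + 3 = 4 moves.
A route of 4 moves achieves this: b3 → c3 → c2 → c1 → d1.
Since 4 matches the lower bound, it is optimal.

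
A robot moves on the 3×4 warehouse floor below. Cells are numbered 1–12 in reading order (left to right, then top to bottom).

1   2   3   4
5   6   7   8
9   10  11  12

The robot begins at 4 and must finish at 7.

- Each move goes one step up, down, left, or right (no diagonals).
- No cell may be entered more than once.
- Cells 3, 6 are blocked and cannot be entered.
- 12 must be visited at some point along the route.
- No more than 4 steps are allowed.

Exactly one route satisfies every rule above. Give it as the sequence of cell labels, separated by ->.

The 4-move cap with required stops at 12 leaves no slack for detours.
Route from 4: 2× down (reaching 12), left to 11, up to 7 — 4 moves in all.
Check: all required cells visited; 4 ≤ 4 moves.

4 -> 8 -> 12 -> 11 -> 7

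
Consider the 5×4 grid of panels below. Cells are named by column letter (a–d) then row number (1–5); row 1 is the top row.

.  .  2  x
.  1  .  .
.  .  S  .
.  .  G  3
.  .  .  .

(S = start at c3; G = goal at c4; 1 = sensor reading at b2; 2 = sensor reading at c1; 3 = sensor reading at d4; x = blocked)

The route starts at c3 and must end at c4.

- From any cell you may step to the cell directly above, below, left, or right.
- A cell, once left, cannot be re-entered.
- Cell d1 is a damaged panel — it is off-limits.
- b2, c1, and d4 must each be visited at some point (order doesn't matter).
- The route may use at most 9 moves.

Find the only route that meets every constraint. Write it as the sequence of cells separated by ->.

The 9-move cap with required stops at b2, c1, d4 leaves no slack for detours.
Route from c3: left 1 to b3, up 2 to b1, right 1 to c1, down 1 to c2, right 1 to d2, down 2 to d4, left 1 to c4 — 9 moves in all.
Check: all required cells visited; 9 ≤ 9 moves.

c3 -> b3 -> b2 -> b1 -> c1 -> c2 -> d2 -> d3 -> d4 -> c4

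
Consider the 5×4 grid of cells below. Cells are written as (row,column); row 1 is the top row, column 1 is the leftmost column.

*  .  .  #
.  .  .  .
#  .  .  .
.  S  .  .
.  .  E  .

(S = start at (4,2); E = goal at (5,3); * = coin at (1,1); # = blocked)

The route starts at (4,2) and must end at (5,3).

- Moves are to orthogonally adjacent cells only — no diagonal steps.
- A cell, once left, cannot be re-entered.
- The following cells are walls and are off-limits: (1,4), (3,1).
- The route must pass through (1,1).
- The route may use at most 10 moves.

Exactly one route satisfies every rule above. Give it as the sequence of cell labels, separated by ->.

(4,2) -> (3,2) -> (2,2) -> (2,1) -> (1,1) -> (1,2) -> (1,3) -> (2,3) -> (3,3) -> (4,3) -> (5,3)

The budget equals the shortest possible length, so every move has to be on a shortest route through the required cells.
Route from (4,2): 2× up (reaching (2,2)), left to (2,1), up to (1,1), 2× right (reaching (1,3)), 4× down (reaching (5,3)) — 10 moves in all.
Check: all required cells visited; 10 ≤ 10 moves.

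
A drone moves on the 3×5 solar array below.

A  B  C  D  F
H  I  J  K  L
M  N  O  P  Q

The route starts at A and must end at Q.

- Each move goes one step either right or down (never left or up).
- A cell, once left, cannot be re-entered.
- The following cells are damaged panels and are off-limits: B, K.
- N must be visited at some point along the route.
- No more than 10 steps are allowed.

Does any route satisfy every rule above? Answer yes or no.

One route that works: A → H → M → N → O → P → Q.

yes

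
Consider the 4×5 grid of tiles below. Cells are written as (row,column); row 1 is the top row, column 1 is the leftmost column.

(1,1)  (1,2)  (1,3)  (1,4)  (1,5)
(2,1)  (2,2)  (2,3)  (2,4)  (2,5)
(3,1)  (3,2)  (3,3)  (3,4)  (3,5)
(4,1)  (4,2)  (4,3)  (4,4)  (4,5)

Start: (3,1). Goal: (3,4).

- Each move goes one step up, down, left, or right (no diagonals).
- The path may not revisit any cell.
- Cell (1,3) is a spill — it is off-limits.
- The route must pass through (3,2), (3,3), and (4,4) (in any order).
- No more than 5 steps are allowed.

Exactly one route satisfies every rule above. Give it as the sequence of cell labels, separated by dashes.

Any route must reach (3,2), (3,3), and (4,4) and still end at (3,4) within 5 moves, so the order of the required stops is forced.
Route from (3,1): right 2 to (3,3), down 1 to (4,3), right 1 to (4,4), up 1 to (3,4) — 5 moves in all.
Check: all required cells visited; 5 ≤ 5 moves.

(3,1) - (3,2) - (3,3) - (4,3) - (4,4) - (3,4)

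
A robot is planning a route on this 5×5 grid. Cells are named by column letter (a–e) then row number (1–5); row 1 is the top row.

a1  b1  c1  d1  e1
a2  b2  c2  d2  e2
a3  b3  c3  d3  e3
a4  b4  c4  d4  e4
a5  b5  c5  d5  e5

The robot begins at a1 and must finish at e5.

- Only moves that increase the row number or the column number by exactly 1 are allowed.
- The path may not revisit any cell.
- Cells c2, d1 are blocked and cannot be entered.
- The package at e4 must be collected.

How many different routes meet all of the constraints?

A right/down-only route from a1 to e5 makes exactly 4 down-moves and 4 right-moves in some order.
With no other constraints that would be C(8,4) = 70 routes.
Split at e4 and multiply the segment counts (each segment already excludes blocked cells): a1→e4: 13; e4→e5: 1; product = 13.
That gives 13 routes.

13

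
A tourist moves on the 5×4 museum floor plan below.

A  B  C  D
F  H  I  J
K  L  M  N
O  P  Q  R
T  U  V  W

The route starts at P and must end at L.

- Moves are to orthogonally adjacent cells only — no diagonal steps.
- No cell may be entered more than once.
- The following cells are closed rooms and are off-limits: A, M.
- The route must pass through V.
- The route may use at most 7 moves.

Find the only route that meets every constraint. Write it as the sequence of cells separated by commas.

P, Q, V, U, T, O, K, L

Any route must reach V and still end at L within 7 moves, so the order of the required stops is forced.
Route from P: right to Q, down to V, 2× left (reaching T), 2× up (reaching K), right to L — 7 moves in all.
Check: all required cells visited; 7 ≤ 7 moves.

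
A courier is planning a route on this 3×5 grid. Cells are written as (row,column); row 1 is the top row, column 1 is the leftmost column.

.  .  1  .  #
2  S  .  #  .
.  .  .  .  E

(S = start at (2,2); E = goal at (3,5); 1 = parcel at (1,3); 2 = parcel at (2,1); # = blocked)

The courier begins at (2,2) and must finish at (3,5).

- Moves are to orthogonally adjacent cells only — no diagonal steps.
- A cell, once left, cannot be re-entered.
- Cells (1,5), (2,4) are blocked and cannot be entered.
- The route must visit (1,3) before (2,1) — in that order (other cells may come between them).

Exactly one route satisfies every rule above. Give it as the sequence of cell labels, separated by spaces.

The waypoints must appear in the order (1,3), (2,1), with no cell reused.
Route from (2,2): right 1 to (2,3), up 1 to (1,3), left 2 to (1,1), down 2 to (3,1), right 4 to (3,5) — 10 moves in all.
Check: order respected (1 at step 2, 2 at step 5).

(2,2) (2,3) (1,3) (1,2) (1,1) (2,1) (3,1) (3,2) (3,3) (3,4) (3,5)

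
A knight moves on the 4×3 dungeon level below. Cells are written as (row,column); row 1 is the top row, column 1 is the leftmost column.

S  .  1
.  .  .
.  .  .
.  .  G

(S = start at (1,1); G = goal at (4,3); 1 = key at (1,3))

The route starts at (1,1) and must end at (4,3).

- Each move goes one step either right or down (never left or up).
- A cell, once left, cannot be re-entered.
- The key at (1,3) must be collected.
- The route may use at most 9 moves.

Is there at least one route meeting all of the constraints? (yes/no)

yes

One route that works: (1,1) → (1,2) → (1,3) → (2,3) → (3,3) → (4,3).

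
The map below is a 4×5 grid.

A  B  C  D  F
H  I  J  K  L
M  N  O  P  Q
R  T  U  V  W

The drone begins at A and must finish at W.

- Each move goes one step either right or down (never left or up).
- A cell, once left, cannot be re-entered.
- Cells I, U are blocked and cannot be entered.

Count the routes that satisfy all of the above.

A right/down-only route from A to W makes exactly 3 down-moves and 4 right-moves in some order.
With no other constraints that would be C(7,3) = 35 routes.
Subtract routes through each blocked cell (inclusion–exclusion for overlaps): − through I: 20 − through U: 10 + through I&U: 6 → 11.
That gives 11 routes.

11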